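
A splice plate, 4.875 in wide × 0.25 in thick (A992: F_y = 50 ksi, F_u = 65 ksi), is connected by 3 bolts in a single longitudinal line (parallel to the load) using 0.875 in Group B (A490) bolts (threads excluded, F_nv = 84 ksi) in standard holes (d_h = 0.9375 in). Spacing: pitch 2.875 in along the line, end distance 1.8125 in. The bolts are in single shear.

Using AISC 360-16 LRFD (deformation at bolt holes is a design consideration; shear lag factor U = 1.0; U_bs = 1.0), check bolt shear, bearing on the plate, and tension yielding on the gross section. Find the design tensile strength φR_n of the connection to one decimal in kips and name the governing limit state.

Bolt shear: A_b = π(0.875)²/4 = 0.60132 in². φR_n = 0.75 × 84 × 0.60132 × 3 × 1 = 113.6 kips.
Bearing (0.25 in plate, F_u = 65 ksi): end bolts L_c = 1.8125 − 0.9375/2 = 1.34375, R_n = min(1.2×1.34375×0.25×65, 2.4×0.875×0.25×65) = 26.203 kips/bolt; interior L_c = 2.875 − 0.9375 = 1.9375, R_n = 34.125 kips/bolt. φR_n = 0.75 × (1×26.203 + 2×34.125) = 70.8 kips.
Tension yield (gross): A_g = 4.875×0.25 = 1.2188 in². φR_n = 0.90 × 50 × 1.2188 = 54.8 kips.
Governing: min(113.6, 70.8, 54.8) = 54.8 kips → gross-section yield.

54.8 kips (gross-section yield governs)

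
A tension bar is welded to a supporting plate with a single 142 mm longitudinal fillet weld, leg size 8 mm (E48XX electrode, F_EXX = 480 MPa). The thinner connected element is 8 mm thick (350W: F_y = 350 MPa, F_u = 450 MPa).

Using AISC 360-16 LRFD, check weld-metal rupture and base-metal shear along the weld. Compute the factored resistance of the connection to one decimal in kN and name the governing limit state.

173.5 kN (weld metal governs)

Weld metal: throat = 0.707×8 = 5.656 mm, L = 142 mm. φR_n = 0.75 × 0.6 × 480 × 5.656 × 142 = 173.5 kN.
Base metal shear (8 mm plate): yield φR_n = 1.0×0.6×350×8×142 = 238.6 kN; rupture φR_n = 0.75×0.6×450×8×142 = 230.0 kN; take 230.0 kN (rupture).
Governing: min(173.5, 230.0) = 173.5 kN → weld metal.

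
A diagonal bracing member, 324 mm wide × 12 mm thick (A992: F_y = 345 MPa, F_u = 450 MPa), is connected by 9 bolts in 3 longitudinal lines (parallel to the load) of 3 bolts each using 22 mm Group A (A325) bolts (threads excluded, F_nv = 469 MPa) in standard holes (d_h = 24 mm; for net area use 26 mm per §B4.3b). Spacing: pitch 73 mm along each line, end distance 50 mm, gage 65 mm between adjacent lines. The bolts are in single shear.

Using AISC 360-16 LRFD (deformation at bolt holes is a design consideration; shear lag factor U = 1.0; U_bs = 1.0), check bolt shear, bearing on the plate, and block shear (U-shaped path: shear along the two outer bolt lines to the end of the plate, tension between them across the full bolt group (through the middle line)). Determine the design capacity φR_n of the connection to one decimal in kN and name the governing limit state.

952.6 kN (block shear governs)

Bolt shear: A_b = π(22)²/4 = 380.13 mm². φR_n = 0.75 × 469 × 380.13 × 9 × 1 = 1203.4 kN.
Bearing (12 mm plate, F_u = 450 MPa): end bolts L_c = 50 − 24/2 = 38, R_n = min(1.2×38×12×450, 2.4×22×12×450) = 246.24 kN/bolt; interior L_c = 73 − 24 = 49, R_n = 285.12 kN/bolt. φR_n = 0.75 × (3×246.24 + 6×285.12) = 1837.1 kN.
Block shear: shear path 2×[50+2×73] = 2×196 mm, A_gv = 4704, A_nv = 2×(196 − 2.5×26)×12 = 3144 mm²; tension across gage: (130 − 2×26)×12 = 936 mm². R_n = min(0.6×450×3144, 0.6×345×4704) + 1.0×450×936 = min(848.88, 973.73) + 421.2 = 1270.1 kN. φR_n = 0.75 × 1270.1 = 952.6 kN.
Governing: min(1203.4, 1837.1, 952.6) = 952.6 kN → block shear.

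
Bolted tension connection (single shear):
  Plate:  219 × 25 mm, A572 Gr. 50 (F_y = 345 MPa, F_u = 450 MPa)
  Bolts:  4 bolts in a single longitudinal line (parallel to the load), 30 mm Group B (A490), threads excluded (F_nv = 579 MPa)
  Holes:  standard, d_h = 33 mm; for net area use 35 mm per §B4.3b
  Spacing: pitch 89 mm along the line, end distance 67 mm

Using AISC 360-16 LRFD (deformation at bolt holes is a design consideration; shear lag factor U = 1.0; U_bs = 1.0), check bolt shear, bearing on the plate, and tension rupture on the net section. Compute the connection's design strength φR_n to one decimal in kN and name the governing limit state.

1227.8 kN (bolt shear governs)

Bolt shear: A_b = π(30)²/4 = 706.86 mm². φR_n = 0.75 × 579 × 706.86 × 4 × 1 = 1227.8 kN.
Bearing (25 mm plate, F_u = 450 MPa): end bolts L_c = 67 − 33/2 = 50.5, R_n = min(1.2×50.5×25×450, 2.4×30×25×450) = 681.75 kN/bolt; interior L_c = 89 − 33 = 56, R_n = 756 kN/bolt. φR_n = 0.75 × (1×681.75 + 3×756) = 2212.3 kN.
Tension rupture (net): A_n = (219 − 1×35)×25 = 4600 mm² (U = 1.0, A_e = A_n). φR_n = 0.75 × 450 × 4600 = 1552.5 kN.
Governing: min(1227.8, 2212.3, 1552.5) = 1227.8 kN → bolt shear.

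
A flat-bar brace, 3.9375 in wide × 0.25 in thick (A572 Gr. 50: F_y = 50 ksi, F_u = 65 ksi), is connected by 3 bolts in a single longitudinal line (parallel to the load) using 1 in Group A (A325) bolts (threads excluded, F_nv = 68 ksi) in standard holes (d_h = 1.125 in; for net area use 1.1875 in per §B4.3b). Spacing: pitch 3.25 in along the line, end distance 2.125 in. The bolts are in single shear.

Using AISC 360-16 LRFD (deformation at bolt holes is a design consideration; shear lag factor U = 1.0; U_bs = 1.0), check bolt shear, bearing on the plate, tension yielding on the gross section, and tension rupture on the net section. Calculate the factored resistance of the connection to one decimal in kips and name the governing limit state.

Bolt shear: A_b = π(1)²/4 = 0.7854 in². φR_n = 0.75 × 68 × 0.7854 × 3 × 1 = 120.2 kips.
Bearing (0.25 in plate, F_u = 65 ksi): end bolts L_c = 2.125 − 1.125/2 = 1.5625, R_n = min(1.2×1.5625×0.25×65, 2.4×1×0.25×65) = 30.469 kips/bolt; interior L_c = 3.25 − 1.125 = 2.125, R_n = 39 kips/bolt. φR_n = 0.75 × (1×30.469 + 2×39) = 81.4 kips.
Tension yield (gross): A_g = 3.9375×0.25 = 0.98438 in². φR_n = 0.90 × 50 × 0.98438 = 44.3 kips.
Tension rupture (net): A_n = (3.9375 − 1×1.1875)×0.25 = 0.6875 in² (U = 1.0, A_e = A_n). φR_n = 0.75 × 65 × 0.6875 = 33.5 kips.
Governing: min(120.2, 81.4, 44.3, 33.5) = 33.5 kips → net-section rupture.

33.5 kips (net-section rupture governs)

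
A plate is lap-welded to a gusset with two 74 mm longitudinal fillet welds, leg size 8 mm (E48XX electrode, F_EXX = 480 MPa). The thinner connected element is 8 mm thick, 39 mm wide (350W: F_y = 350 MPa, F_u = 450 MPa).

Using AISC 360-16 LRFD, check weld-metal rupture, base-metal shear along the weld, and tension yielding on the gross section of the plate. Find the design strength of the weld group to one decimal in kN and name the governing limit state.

Weld metal: throat = 0.707×8 = 5.656 mm, L = 2×74 = 148 mm. φR_n = 0.75 × 0.6 × 480 × 5.656 × 148 = 180.8 kN.
Base metal shear (8 mm plate): yield φR_n = 1.0×0.6×350×8×148 = 248.6 kN; rupture φR_n = 0.75×0.6×450×8×148 = 239.8 kN; take 239.8 kN (rupture).
Tension yield (gross): A_g = 39×8 = 312 mm². φR_n = 0.90 × 350 × 312 = 98.3 kN.
Governing: min(180.8, 239.8, 98.3) = 98.3 kN → gross-section yield.

98.3 kN (gross-section yield governs)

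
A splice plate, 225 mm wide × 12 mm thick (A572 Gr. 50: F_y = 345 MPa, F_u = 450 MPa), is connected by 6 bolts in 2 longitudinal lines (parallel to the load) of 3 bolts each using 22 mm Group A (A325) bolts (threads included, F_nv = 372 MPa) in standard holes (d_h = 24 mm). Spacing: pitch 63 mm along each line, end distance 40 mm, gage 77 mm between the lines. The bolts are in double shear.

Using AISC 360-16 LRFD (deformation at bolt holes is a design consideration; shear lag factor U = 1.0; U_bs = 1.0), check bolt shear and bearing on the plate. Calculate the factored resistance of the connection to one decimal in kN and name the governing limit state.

Bolt shear: A_b = π(22)²/4 = 380.13 mm². φR_n = 0.75 × 372 × 380.13 × 6 × 2 = 1272.7 kN.
Bearing (12 mm plate, F_u = 450 MPa): end bolts L_c = 40 − 24/2 = 28, R_n = min(1.2×28×12×450, 2.4×22×12×450) = 181.44 kN/bolt; interior L_c = 63 − 24 = 39, R_n = 252.72 kN/bolt. φR_n = 0.75 × (2×181.44 + 4×252.72) = 1030.3 kN.
Governing: min(1272.7, 1030.3) = 1030.3 kN → bearing.

1030.3 kN (bearing governs)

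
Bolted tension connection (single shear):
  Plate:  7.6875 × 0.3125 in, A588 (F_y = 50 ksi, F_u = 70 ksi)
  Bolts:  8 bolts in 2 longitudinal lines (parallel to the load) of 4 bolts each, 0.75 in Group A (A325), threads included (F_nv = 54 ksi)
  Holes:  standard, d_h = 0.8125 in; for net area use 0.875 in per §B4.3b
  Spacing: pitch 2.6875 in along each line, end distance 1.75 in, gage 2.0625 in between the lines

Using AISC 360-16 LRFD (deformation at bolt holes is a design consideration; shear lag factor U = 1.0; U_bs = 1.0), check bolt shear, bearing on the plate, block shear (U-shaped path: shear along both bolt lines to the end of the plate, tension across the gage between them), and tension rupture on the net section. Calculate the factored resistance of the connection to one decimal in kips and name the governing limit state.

Bolt shear: A_b = π(0.75)²/4 = 0.44179 in². φR_n = 0.75 × 54 × 0.44179 × 8 × 1 = 143.1 kips.
Bearing (0.3125 in plate, F_u = 70 ksi): end bolts L_c = 1.75 − 0.8125/2 = 1.34375, R_n = min(1.2×1.34375×0.3125×70, 2.4×0.75×0.3125×70) = 35.273 kips/bolt; interior L_c = 2.6875 − 0.8125 = 1.875, R_n = 39.375 kips/bolt. φR_n = 0.75 × (2×35.273 + 6×39.375) = 230.1 kips.
Block shear: shear path 2×[1.75+3×2.6875] = 2×9.8125 in, A_gv = 6.1328, A_nv = 2×(9.8125 − 3.5×0.875)×0.3125 = 4.2188 in²; tension across gage: (2.0625 − 1×0.875)×0.3125 = 0.37109 in². R_n = min(0.6×70×4.2188, 0.6×50×6.1328) + 1.0×70×0.37109 = min(177.19, 183.98) + 25.976 = 203.17 kips. φR_n = 0.75 × 203.17 = 152.4 kips.
Tension rupture (net): A_n = (7.6875 − 2×0.875)×0.3125 = 1.8555 in² (U = 1.0, A_e = A_n). φR_n = 0.75 × 70 × 1.8555 = 97.4 kips.
Governing: min(143.1, 230.1, 152.4, 97.4) = 97.4 kips → net-section rupture.

97.4 kips (net-section rupture governs)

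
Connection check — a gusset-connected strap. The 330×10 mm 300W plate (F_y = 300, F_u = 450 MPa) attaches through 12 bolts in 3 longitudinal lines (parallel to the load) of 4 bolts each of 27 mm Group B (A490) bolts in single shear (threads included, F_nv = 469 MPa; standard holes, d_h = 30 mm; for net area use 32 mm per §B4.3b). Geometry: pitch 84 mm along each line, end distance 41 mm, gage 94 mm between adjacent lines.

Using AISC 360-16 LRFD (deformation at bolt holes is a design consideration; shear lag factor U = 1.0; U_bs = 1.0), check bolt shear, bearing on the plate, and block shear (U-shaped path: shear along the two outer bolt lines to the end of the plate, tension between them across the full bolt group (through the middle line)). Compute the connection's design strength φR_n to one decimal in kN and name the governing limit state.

Bolt shear: A_b = π(27)²/4 = 572.56 mm². φR_n = 0.75 × 469 × 572.56 × 12 × 1 = 2416.8 kN.
Bearing (10 mm plate, F_u = 450 MPa): end bolts L_c = 41 − 30/2 = 26, R_n = min(1.2×26×10×450, 2.4×27×10×450) = 140.4 kN/bolt; interior L_c = 84 − 30 = 54, R_n = 291.6 kN/bolt. φR_n = 0.75 × (3×140.4 + 9×291.6) = 2284.2 kN.
Block shear: shear path 2×[41+3×84] = 2×293 mm, A_gv = 5860, A_nv = 2×(293 − 3.5×32)×10 = 3620 mm²; tension across gage: (188 − 2×32)×10 = 1240 mm². R_n = min(0.6×450×3620, 0.6×300×5860) + 1.0×450×1240 = min(977.4, 1054.8) + 558 = 1535.4 kN. φR_n = 0.75 × 1535.4 = 1151.6 kN.
Governing: min(2416.8, 2284.2, 1151.6) = 1151.6 kN → block shear.

1151.6 kN (block shear governs)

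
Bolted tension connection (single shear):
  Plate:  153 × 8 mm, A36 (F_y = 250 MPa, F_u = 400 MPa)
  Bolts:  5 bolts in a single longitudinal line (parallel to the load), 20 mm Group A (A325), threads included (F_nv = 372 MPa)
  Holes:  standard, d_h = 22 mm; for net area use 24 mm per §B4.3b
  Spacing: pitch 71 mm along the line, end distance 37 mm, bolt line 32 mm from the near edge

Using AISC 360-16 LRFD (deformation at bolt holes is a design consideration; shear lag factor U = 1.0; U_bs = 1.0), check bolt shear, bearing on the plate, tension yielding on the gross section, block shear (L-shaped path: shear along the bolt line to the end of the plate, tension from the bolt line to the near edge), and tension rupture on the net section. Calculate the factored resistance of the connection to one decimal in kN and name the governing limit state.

275.4 kN (gross-section yield governs)

Bolt shear: A_b = π(20)²/4 = 314.16 mm². φR_n = 0.75 × 372 × 314.16 × 5 × 1 = 438.3 kN.
Bearing (8 mm plate, F_u = 400 MPa): end bolts L_c = 37 − 22/2 = 26, R_n = min(1.2×26×8×400, 2.4×20×8×400) = 99.84 kN/bolt; interior L_c = 71 − 22 = 49, R_n = 153.6 kN/bolt. φR_n = 0.75 × (1×99.84 + 4×153.6) = 535.7 kN.
Tension yield (gross): A_g = 153×8 = 1224 mm². φR_n = 0.90 × 250 × 1224 = 275.4 kN.
Block shear: shear path 1×[37+4×71] = 1×321 mm, A_gv = 2568, A_nv = 1×(321 − 4.5×24)×8 = 1704 mm²; tension to near edge: (32 − 0.5×24)×8 = 160 mm². R_n = min(0.6×400×1704, 0.6×250×2568) + 1.0×400×160 = min(408.96, 385.2) + 64 = 449.2 kN. φR_n = 0.75 × 449.2 = 336.9 kN.
Tension rupture (net): A_n = (153 − 1×24)×8 = 1032 mm² (U = 1.0, A_e = A_n). φR_n = 0.75 × 400 × 1032 = 309.6 kN.
Governing: min(438.3, 535.7, 275.4, 336.9, 309.6) = 275.4 kN → gross-section yield.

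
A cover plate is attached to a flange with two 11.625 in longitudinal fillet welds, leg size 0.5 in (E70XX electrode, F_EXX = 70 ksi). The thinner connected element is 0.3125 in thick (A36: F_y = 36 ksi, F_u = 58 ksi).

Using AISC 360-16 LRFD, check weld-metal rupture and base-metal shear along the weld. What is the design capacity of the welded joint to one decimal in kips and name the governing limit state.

Weld metal: throat = 0.707×0.5 = 0.3535 in, L = 2×11.625 = 23.25 in. φR_n = 0.75 × 0.6 × 70 × 0.3535 × 23.25 = 258.9 kips.
Base metal shear (0.3125 in plate): yield φR_n = 1.0×0.6×36×0.3125×23.25 = 156.9 kips; rupture φR_n = 0.75×0.6×58×0.3125×23.25 = 189.6 kips; take 156.9 kips (yield).
Governing: min(258.9, 156.9) = 156.9 kips → base-metal shear.

156.9 kips (base-metal shear governs)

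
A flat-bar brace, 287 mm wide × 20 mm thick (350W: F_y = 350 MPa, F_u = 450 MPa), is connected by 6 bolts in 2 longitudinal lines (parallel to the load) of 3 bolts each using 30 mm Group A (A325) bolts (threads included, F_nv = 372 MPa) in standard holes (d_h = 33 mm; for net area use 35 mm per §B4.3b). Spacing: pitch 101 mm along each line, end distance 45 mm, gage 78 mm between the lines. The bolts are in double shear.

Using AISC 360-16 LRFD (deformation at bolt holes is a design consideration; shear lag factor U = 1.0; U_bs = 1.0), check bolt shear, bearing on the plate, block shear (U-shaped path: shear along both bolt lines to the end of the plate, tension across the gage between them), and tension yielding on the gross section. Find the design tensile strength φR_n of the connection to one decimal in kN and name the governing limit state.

Bolt shear: A_b = π(30)²/4 = 706.86 mm². φR_n = 0.75 × 372 × 706.86 × 6 × 2 = 2366.6 kN.
Bearing (20 mm plate, F_u = 450 MPa): end bolts L_c = 45 − 33/2 = 28.5, R_n = min(1.2×28.5×20×450, 2.4×30×20×450) = 307.8 kN/bolt; interior L_c = 101 − 33 = 68, R_n = 648 kN/bolt. φR_n = 0.75 × (2×307.8 + 4×648) = 2405.7 kN.
Block shear: shear path 2×[45+2×101] = 2×247 mm, A_gv = 9880, A_nv = 2×(247 − 2.5×35)×20 = 6380 mm²; tension across gage: (78 − 1×35)×20 = 860 mm². R_n = min(0.6×450×6380, 0.6×350×9880) + 1.0×450×860 = min(1722.6, 2074.8) + 387 = 2109.6 kN. φR_n = 0.75 × 2109.6 = 1582.2 kN.
Tension yield (gross): A_g = 287×20 = 5740 mm². φR_n = 0.90 × 350 × 5740 = 1808.1 kN.
Governing: min(2366.6, 2405.7, 1582.2, 1808.1) = 1582.2 kN → block shear.

1582.2 kN (block shear governs)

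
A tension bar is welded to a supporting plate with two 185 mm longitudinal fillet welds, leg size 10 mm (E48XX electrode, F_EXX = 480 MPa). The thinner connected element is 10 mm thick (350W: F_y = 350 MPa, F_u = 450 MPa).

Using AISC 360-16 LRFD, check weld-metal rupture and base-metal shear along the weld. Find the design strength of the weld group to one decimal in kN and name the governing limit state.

Weld metal: throat = 0.707×10 = 7.07 mm, L = 2×185 = 370 mm. φR_n = 0.75 × 0.6 × 480 × 7.07 × 370 = 565.0 kN.
Base metal shear (10 mm plate): yield φR_n = 1.0×0.6×350×10×370 = 777.0 kN; rupture φR_n = 0.75×0.6×450×10×370 = 749.3 kN; take 749.3 kN (rupture).
Governing: min(565.0, 749.3) = 565.0 kN → weld metal.

565.0 kN (weld metal governs)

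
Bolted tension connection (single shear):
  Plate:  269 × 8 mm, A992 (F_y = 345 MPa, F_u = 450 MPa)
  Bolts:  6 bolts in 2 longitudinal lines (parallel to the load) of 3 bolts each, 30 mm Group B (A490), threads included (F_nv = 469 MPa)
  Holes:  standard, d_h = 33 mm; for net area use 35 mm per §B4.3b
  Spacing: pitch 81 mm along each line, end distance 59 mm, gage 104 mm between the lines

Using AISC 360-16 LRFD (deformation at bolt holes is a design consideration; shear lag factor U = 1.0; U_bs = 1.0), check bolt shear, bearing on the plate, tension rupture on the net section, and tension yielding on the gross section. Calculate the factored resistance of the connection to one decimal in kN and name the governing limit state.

Bolt shear: A_b = π(30)²/4 = 706.86 mm². φR_n = 0.75 × 469 × 706.86 × 6 × 1 = 1491.8 kN.
Bearing (8 mm plate, F_u = 450 MPa): end bolts L_c = 59 − 33/2 = 42.5, R_n = min(1.2×42.5×8×450, 2.4×30×8×450) = 183.6 kN/bolt; interior L_c = 81 − 33 = 48, R_n = 207.36 kN/bolt. φR_n = 0.75 × (2×183.6 + 4×207.36) = 897.5 kN.
Tension rupture (net): A_n = (269 − 2×35)×8 = 1592 mm² (U = 1.0, A_e = A_n). φR_n = 0.75 × 450 × 1592 = 537.3 kN.
Tension yield (gross): A_g = 269×8 = 2152 mm². φR_n = 0.90 × 345 × 2152 = 668.2 kN.
Governing: min(1491.8, 897.5, 537.3, 668.2) = 537.3 kN → net-section rupture.

537.3 kN (net-section rupture governs)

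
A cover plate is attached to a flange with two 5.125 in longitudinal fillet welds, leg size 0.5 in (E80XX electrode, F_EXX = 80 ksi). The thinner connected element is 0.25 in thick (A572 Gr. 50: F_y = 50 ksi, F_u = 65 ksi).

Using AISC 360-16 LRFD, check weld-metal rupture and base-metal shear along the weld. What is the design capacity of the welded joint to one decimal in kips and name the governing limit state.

75.0 kips (base-metal shear governs)

Weld metal: throat = 0.707×0.5 = 0.3535 in, L = 2×5.125 = 10.25 in. φR_n = 0.75 × 0.6 × 80 × 0.3535 × 10.25 = 130.4 kips.
Base metal shear (0.25 in plate): yield φR_n = 1.0×0.6×50×0.25×10.25 = 76.9 kips; rupture φR_n = 0.75×0.6×65×0.25×10.25 = 75.0 kips; take 75.0 kips (rupture).
Governing: min(130.4, 75.0) = 75.0 kips → base-metal shear.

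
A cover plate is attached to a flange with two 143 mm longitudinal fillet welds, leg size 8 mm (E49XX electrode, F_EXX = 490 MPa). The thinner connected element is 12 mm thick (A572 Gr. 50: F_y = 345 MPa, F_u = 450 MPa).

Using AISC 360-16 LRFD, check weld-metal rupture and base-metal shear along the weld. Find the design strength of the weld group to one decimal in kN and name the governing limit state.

356.7 kN (weld metal governs)

Weld metal: throat = 0.707×8 = 5.656 mm, L = 2×143 = 286 mm. φR_n = 0.75 × 0.6 × 490 × 5.656 × 286 = 356.7 kN.
Base metal shear (12 mm plate): yield φR_n = 1.0×0.6×345×12×286 = 710.4 kN; rupture φR_n = 0.75×0.6×450×12×286 = 695.0 kN; take 695.0 kN (rupture).
Governing: min(356.7, 695.0) = 356.7 kN → weld metal.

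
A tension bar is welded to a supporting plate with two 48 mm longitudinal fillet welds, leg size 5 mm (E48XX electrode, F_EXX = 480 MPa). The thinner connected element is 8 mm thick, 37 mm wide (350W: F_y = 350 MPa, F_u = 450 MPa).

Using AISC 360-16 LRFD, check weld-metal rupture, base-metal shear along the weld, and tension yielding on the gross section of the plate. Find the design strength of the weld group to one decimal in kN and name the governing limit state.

Weld metal: throat = 0.707×5 = 3.535 mm, L = 2×48 = 96 mm. φR_n = 0.75 × 0.6 × 480 × 3.535 × 96 = 73.3 kN.
Base metal shear (8 mm plate): yield φR_n = 1.0×0.6×350×8×96 = 161.3 kN; rupture φR_n = 0.75×0.6×450×8×96 = 155.5 kN; take 155.5 kN (rupture).
Tension yield (gross): A_g = 37×8 = 296 mm². φR_n = 0.90 × 350 × 296 = 93.2 kN.
Governing: min(73.3, 155.5, 93.2) = 73.3 kN → weld metal.

73.3 kN (weld metal governs)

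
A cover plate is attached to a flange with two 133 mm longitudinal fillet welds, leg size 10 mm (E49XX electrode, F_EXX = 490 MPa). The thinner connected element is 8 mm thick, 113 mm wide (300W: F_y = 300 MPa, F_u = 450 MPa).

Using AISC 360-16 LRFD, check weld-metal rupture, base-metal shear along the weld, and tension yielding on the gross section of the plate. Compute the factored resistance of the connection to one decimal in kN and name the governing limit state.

244.1 kN (gross-section yield governs)

Weld metal: throat = 0.707×10 = 7.07 mm, L = 2×133 = 266 mm. φR_n = 0.75 × 0.6 × 490 × 7.07 × 266 = 414.7 kN.
Base metal shear (8 mm plate): yield φR_n = 1.0×0.6×300×8×266 = 383.0 kN; rupture φR_n = 0.75×0.6×450×8×266 = 430.9 kN; take 383.0 kN (yield).
Tension yield (gross): A_g = 113×8 = 904 mm². φR_n = 0.90 × 300 × 904 = 244.1 kN.
Governing: min(414.7, 383.0, 244.1) = 244.1 kN → gross-section yield.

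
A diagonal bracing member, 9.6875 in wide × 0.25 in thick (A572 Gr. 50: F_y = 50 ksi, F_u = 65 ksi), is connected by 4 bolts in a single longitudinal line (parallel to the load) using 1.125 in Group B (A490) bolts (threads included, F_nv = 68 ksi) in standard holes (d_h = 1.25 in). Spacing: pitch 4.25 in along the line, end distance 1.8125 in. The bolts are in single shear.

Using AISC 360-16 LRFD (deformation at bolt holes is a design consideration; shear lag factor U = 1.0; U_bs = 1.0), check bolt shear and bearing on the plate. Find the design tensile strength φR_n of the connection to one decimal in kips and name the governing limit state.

Bolt shear: A_b = π(1.125)²/4 = 0.99402 in². φR_n = 0.75 × 68 × 0.99402 × 4 × 1 = 202.8 kips.
Bearing (0.25 in plate, F_u = 65 ksi): end bolts L_c = 1.8125 − 1.25/2 = 1.1875, R_n = min(1.2×1.1875×0.25×65, 2.4×1.125×0.25×65) = 23.156 kips/bolt; interior L_c = 4.25 − 1.25 = 3, R_n = 43.875 kips/bolt. φR_n = 0.75 × (1×23.156 + 3×43.875) = 116.1 kips.
Governing: min(202.8, 116.1) = 116.1 kips → bearing.

116.1 kips (bearing governs)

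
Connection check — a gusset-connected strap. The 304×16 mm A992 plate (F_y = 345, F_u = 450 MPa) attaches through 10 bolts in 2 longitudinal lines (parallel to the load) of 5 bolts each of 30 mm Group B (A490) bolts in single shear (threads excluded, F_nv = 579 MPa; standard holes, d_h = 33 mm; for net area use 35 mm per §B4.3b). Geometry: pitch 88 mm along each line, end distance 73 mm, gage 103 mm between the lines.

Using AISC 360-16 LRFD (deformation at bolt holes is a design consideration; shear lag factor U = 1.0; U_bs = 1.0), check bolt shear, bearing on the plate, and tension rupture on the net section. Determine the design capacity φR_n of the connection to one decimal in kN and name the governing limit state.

Bolt shear: A_b = π(30)²/4 = 706.86 mm². φR_n = 0.75 × 579 × 706.86 × 10 × 1 = 3069.5 kN.
Bearing (16 mm plate, F_u = 450 MPa): end bolts L_c = 73 − 33/2 = 56.5, R_n = min(1.2×56.5×16×450, 2.4×30×16×450) = 488.16 kN/bolt; interior L_c = 88 − 33 = 55, R_n = 475.2 kN/bolt. φR_n = 0.75 × (2×488.16 + 8×475.2) = 3583.4 kN.
Tension rupture (net): A_n = (304 − 2×35)×16 = 3744 mm² (U = 1.0, A_e = A_n). φR_n = 0.75 × 450 × 3744 = 1263.6 kN.
Governing: min(3069.5, 3583.4, 1263.6) = 1263.6 kN → net-section rupture.

1263.6 kN (net-section rupture governs)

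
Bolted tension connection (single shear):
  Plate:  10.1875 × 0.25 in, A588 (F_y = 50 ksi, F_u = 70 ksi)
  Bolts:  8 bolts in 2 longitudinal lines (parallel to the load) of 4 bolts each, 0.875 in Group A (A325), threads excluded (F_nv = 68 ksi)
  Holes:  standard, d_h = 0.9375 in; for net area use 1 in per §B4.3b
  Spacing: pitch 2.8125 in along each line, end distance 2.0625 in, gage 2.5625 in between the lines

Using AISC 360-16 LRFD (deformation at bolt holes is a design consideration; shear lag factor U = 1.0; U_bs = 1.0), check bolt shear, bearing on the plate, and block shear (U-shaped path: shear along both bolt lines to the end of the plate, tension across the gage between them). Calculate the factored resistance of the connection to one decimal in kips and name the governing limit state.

130.8 kips (block shear governs)

Bolt shear: A_b = π(0.875)²/4 = 0.60132 in². φR_n = 0.75 × 68 × 0.60132 × 8 × 1 = 245.3 kips.
Bearing (0.25 in plate, F_u = 70 ksi): end bolts L_c = 2.0625 − 0.9375/2 = 1.59375, R_n = min(1.2×1.59375×0.25×70, 2.4×0.875×0.25×70) = 33.469 kips/bolt; interior L_c = 2.8125 − 0.9375 = 1.875, R_n = 36.75 kips/bolt. φR_n = 0.75 × (2×33.469 + 6×36.75) = 215.6 kips.
Block shear: shear path 2×[2.0625+3×2.8125] = 2×10.5 in, A_gv = 5.25, A_nv = 2×(10.5 − 3.5×1)×0.25 = 3.5 in²; tension across gage: (2.5625 − 1×1)×0.25 = 0.39063 in². R_n = min(0.6×70×3.5, 0.6×50×5.25) + 1.0×70×0.39063 = min(147, 157.5) + 27.344 = 174.34 kips. φR_n = 0.75 × 174.34 = 130.8 kips.
Governing: min(245.3, 215.6, 130.8) = 130.8 kips → block shear.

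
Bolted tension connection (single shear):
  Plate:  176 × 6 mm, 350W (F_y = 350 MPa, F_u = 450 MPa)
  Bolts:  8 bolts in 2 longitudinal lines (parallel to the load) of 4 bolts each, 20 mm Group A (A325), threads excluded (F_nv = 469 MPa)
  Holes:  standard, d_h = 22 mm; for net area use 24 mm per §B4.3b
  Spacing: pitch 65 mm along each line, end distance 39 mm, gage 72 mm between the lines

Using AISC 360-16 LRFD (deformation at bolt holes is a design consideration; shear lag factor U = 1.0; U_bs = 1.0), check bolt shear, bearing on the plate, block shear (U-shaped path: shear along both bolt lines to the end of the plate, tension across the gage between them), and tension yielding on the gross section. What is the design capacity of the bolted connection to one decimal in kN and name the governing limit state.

Bolt shear: A_b = π(20)²/4 = 314.16 mm². φR_n = 0.75 × 469 × 314.16 × 8 × 1 = 884.0 kN.
Bearing (6 mm plate, F_u = 450 MPa): end bolts L_c = 39 − 22/2 = 28, R_n = min(1.2×28×6×450, 2.4×20×6×450) = 90.72 kN/bolt; interior L_c = 65 − 22 = 43, R_n = 129.6 kN/bolt. φR_n = 0.75 × (2×90.72 + 6×129.6) = 719.3 kN.
Block shear: shear path 2×[39+3×65] = 2×234 mm, A_gv = 2808, A_nv = 2×(234 − 3.5×24)×6 = 1800 mm²; tension across gage: (72 − 1×24)×6 = 288 mm². R_n = min(0.6×450×1800, 0.6×350×2808) + 1.0×450×288 = min(486, 589.68) + 129.6 = 615.6 kN. φR_n = 0.75 × 615.6 = 461.7 kN.
Tension yield (gross): A_g = 176×6 = 1056 mm². φR_n = 0.90 × 350 × 1056 = 332.6 kN.
Governing: min(884.0, 719.3, 461.7, 332.6) = 332.6 kN → gross-section yield.

332.6 kN (gross-section yield governs)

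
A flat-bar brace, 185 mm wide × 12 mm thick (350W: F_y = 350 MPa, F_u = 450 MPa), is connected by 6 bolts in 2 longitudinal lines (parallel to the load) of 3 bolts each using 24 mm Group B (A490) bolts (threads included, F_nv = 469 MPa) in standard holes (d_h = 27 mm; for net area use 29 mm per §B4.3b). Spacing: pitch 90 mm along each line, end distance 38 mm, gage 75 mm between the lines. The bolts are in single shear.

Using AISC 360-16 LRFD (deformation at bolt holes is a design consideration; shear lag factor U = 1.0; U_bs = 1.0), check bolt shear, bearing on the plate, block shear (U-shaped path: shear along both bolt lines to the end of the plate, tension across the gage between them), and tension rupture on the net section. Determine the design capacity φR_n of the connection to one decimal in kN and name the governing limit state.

Bolt shear: A_b = π(24)²/4 = 452.39 mm². φR_n = 0.75 × 469 × 452.39 × 6 × 1 = 954.8 kN.
Bearing (12 mm plate, F_u = 450 MPa): end bolts L_c = 38 − 27/2 = 24.5, R_n = min(1.2×24.5×12×450, 2.4×24×12×450) = 158.76 kN/bolt; interior L_c = 90 − 27 = 63, R_n = 311.04 kN/bolt. φR_n = 0.75 × (2×158.76 + 4×311.04) = 1171.3 kN.
Block shear: shear path 2×[38+2×90] = 2×218 mm, A_gv = 5232, A_nv = 2×(218 − 2.5×29)×12 = 3492 mm²; tension across gage: (75 − 1×29)×12 = 552 mm². R_n = min(0.6×450×3492, 0.6×350×5232) + 1.0×450×552 = min(942.84, 1098.7) + 248.4 = 1191.2 kN. φR_n = 0.75 × 1191.2 = 893.4 kN.
Tension rupture (net): A_n = (185 − 2×29)×12 = 1524 mm² (U = 1.0, A_e = A_n). φR_n = 0.75 × 450 × 1524 = 514.4 kN.
Governing: min(954.8, 1171.3, 893.4, 514.4) = 514.4 kN → net-section rupture.

514.4 kN (net-section rupture governs)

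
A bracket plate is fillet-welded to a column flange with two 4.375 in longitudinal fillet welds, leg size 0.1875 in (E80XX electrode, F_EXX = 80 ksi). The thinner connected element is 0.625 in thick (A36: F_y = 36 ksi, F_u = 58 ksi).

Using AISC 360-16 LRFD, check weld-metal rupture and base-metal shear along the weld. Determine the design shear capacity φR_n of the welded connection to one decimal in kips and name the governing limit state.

41.8 kips (weld metal governs)

Weld metal: throat = 0.707×0.1875 = 0.13256 in, L = 2×4.375 = 8.75 in. φR_n = 0.75 × 0.6 × 80 × 0.13256 × 8.75 = 41.8 kips.
Base metal shear (0.625 in plate): yield φR_n = 1.0×0.6×36×0.625×8.75 = 118.1 kips; rupture φR_n = 0.75×0.6×58×0.625×8.75 = 142.7 kips; take 118.1 kips (yield).
Governing: min(41.8, 118.1) = 41.8 kips → weld metal.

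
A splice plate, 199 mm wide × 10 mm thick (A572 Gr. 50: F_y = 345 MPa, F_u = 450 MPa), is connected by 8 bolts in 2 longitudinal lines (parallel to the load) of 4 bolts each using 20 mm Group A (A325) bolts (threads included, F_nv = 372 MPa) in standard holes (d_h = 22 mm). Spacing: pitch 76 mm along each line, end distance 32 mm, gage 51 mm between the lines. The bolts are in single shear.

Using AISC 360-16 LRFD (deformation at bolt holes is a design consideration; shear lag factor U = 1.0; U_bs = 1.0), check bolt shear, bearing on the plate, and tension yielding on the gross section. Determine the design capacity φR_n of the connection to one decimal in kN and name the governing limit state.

Bolt shear: A_b = π(20)²/4 = 314.16 mm². φR_n = 0.75 × 372 × 314.16 × 8 × 1 = 701.2 kN.
Bearing (10 mm plate, F_u = 450 MPa): end bolts L_c = 32 − 22/2 = 21, R_n = min(1.2×21×10×450, 2.4×20×10×450) = 113.4 kN/bolt; interior L_c = 76 − 22 = 54, R_n = 216 kN/bolt. φR_n = 0.75 × (2×113.4 + 6×216) = 1142.1 kN.
Tension yield (gross): A_g = 199×10 = 1990 mm². φR_n = 0.90 × 345 × 1990 = 617.9 kN.
Governing: min(701.2, 1142.1, 617.9) = 617.9 kN → gross-section yield.

617.9 kN (gross-section yield governs)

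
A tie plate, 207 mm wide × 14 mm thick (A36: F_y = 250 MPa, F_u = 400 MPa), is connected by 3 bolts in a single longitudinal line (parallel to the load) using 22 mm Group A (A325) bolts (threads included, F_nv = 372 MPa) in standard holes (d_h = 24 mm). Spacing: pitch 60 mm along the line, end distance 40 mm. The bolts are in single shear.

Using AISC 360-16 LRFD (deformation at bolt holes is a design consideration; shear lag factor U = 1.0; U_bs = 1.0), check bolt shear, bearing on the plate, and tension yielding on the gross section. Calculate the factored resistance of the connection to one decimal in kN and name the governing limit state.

Bolt shear: A_b = π(22)²/4 = 380.13 mm². φR_n = 0.75 × 372 × 380.13 × 3 × 1 = 318.2 kN.
Bearing (14 mm plate, F_u = 400 MPa): end bolts L_c = 40 − 24/2 = 28, R_n = min(1.2×28×14×400, 2.4×22×14×400) = 188.16 kN/bolt; interior L_c = 60 − 24 = 36, R_n = 241.92 kN/bolt. φR_n = 0.75 × (1×188.16 + 2×241.92) = 504.0 kN.
Tension yield (gross): A_g = 207×14 = 2898 mm². φR_n = 0.90 × 250 × 2898 = 652.1 kN.
Governing: min(318.2, 504.0, 652.1) = 318.2 kN → bolt shear.

318.2 kN (bolt shear governs)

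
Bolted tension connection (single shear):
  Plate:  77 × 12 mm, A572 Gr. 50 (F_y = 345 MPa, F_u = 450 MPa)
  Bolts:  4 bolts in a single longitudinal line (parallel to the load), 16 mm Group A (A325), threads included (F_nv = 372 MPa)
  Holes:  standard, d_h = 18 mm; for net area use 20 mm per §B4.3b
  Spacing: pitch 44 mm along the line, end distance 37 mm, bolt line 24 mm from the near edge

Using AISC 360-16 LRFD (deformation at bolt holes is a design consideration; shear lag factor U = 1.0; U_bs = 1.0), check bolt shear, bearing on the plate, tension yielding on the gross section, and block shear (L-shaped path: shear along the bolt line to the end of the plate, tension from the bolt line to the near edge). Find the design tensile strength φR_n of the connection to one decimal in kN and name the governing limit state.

Bolt shear: A_b = π(16)²/4 = 201.06 mm². φR_n = 0.75 × 372 × 201.06 × 4 × 1 = 224.4 kN.
Bearing (12 mm plate, F_u = 450 MPa): end bolts L_c = 37 − 18/2 = 28, R_n = min(1.2×28×12×450, 2.4×16×12×450) = 181.44 kN/bolt; interior L_c = 44 − 18 = 26, R_n = 168.48 kN/bolt. φR_n = 0.75 × (1×181.44 + 3×168.48) = 515.2 kN.
Tension yield (gross): A_g = 77×12 = 924 mm². φR_n = 0.90 × 345 × 924 = 286.9 kN.
Block shear: shear path 1×[37+3×44] = 1×169 mm, A_gv = 2028, A_nv = 1×(169 − 3.5×20)×12 = 1188 mm²; tension to near edge: (24 − 0.5×20)×12 = 168 mm². R_n = min(0.6×450×1188, 0.6×345×2028) + 1.0×450×168 = min(320.76, 419.8) + 75.6 = 396.36 kN. φR_n = 0.75 × 396.36 = 297.3 kN.
Governing: min(224.4, 515.2, 286.9, 297.3) = 224.4 kN → bolt shear.

224.4 kN (bolt shear governs)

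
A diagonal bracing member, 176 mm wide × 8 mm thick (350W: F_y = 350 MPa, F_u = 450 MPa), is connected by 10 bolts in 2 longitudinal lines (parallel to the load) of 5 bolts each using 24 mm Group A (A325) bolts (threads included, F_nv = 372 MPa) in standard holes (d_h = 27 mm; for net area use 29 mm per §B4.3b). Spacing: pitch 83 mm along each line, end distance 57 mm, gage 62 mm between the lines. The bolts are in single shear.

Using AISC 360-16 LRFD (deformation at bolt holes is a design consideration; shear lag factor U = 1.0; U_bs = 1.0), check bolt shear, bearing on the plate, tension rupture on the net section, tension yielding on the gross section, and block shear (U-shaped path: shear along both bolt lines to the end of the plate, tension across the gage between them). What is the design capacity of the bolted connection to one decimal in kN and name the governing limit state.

318.6 kN (net-section rupture governs)

Bolt shear: A_b = π(24)²/4 = 452.39 mm². φR_n = 0.75 × 372 × 452.39 × 10 × 1 = 1262.2 kN.
Bearing (8 mm plate, F_u = 450 MPa): end bolts L_c = 57 − 27/2 = 43.5, R_n = min(1.2×43.5×8×450, 2.4×24×8×450) = 187.92 kN/bolt; interior L_c = 83 − 27 = 56, R_n = 207.36 kN/bolt. φR_n = 0.75 × (2×187.92 + 8×207.36) = 1526.0 kN.
Tension rupture (net): A_n = (176 − 2×29)×8 = 944 mm² (U = 1.0, A_e = A_n). φR_n = 0.75 × 450 × 944 = 318.6 kN.
Tension yield (gross): A_g = 176×8 = 1408 mm². φR_n = 0.90 × 350 × 1408 = 443.5 kN.
Block shear: shear path 2×[57+4×83] = 2×389 mm, A_gv = 6224, A_nv = 2×(389 − 4.5×29)×8 = 4136 mm²; tension across gage: (62 − 1×29)×8 = 264 mm². R_n = min(0.6×450×4136, 0.6×350×6224) + 1.0×450×264 = min(1116.7, 1307) + 118.8 = 1235.5 kN. φR_n = 0.75 × 1235.5 = 926.6 kN.
Governing: min(1262.2, 1526.0, 318.6, 443.5, 926.6) = 318.6 kN → net-section rupture.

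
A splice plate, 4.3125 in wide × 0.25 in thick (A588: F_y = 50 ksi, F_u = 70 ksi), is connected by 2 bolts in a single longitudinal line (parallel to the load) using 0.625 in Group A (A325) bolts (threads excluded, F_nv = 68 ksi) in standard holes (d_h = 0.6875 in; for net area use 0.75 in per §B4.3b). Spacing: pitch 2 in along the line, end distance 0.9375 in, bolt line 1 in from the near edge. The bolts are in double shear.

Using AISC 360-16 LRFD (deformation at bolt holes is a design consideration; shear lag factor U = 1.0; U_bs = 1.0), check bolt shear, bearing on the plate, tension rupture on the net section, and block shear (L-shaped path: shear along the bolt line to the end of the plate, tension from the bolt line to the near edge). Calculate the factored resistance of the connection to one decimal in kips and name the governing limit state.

Bolt shear: A_b = π(0.625)²/4 = 0.3068 in². φR_n = 0.75 × 68 × 0.3068 × 2 × 2 = 62.6 kips.
Bearing (0.25 in plate, F_u = 70 ksi): end bolts L_c = 0.9375 − 0.6875/2 = 0.59375, R_n = min(1.2×0.59375×0.25×70, 2.4×0.625×0.25×70) = 12.469 kips/bolt; interior L_c = 2 − 0.6875 = 1.3125, R_n = 26.25 kips/bolt. φR_n = 0.75 × (1×12.469 + 1×26.25) = 29.0 kips.
Tension rupture (net): A_n = (4.3125 − 1×0.75)×0.25 = 0.89063 in² (U = 1.0, A_e = A_n). φR_n = 0.75 × 70 × 0.89063 = 46.8 kips.
Block shear: shear path 1×[0.9375+1×2] = 1×2.9375 in, A_gv = 0.73438, A_nv = 1×(2.9375 − 1.5×0.75)×0.25 = 0.45313 in²; tension to near edge: (1 − 0.5×0.75)×0.25 = 0.15625 in². R_n = min(0.6×70×0.45313, 0.6×50×0.73438) + 1.0×70×0.15625 = min(19.031, 22.031) + 10.938 = 29.969 kips. φR_n = 0.75 × 29.969 = 22.5 kips.
Governing: min(62.6, 29.0, 46.8, 22.5) = 22.5 kips → block shear.

22.5 kips (block shear governs)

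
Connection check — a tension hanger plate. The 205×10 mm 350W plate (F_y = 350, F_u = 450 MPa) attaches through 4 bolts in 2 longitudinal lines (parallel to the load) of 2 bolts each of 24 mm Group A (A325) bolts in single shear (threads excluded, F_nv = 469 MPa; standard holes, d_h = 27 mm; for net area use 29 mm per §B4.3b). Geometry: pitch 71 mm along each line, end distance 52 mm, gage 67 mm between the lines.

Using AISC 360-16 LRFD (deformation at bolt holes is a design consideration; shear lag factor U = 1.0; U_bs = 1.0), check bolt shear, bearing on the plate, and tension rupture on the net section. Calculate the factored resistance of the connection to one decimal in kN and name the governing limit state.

Bolt shear: A_b = π(24)²/4 = 452.39 mm². φR_n = 0.75 × 469 × 452.39 × 4 × 1 = 636.5 kN.
Bearing (10 mm plate, F_u = 450 MPa): end bolts L_c = 52 − 27/2 = 38.5, R_n = min(1.2×38.5×10×450, 2.4×24×10×450) = 207.9 kN/bolt; interior L_c = 71 − 27 = 44, R_n = 237.6 kN/bolt. φR_n = 0.75 × (2×207.9 + 2×237.6) = 668.3 kN.
Tension rupture (net): A_n = (205 − 2×29)×10 = 1470 mm² (U = 1.0, A_e = A_n). φR_n = 0.75 × 450 × 1470 = 496.1 kN.
Governing: min(636.5, 668.3, 496.1) = 496.1 kN → net-section rupture.

496.1 kN (net-section rupture governs)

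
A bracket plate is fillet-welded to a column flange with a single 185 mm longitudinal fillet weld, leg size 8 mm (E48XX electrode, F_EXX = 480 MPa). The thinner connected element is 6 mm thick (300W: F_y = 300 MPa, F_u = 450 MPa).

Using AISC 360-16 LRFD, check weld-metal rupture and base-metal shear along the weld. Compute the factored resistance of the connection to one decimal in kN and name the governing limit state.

Weld metal: throat = 0.707×8 = 5.656 mm, L = 185 mm. φR_n = 0.75 × 0.6 × 480 × 5.656 × 185 = 226.0 kN.
Base metal shear (6 mm plate): yield φR_n = 1.0×0.6×300×6×185 = 199.8 kN; rupture φR_n = 0.75×0.6×450×6×185 = 224.8 kN; take 199.8 kN (yield).
Governing: min(226.0, 199.8) = 199.8 kN → base-metal shear.

199.8 kN (base-metal shear governs)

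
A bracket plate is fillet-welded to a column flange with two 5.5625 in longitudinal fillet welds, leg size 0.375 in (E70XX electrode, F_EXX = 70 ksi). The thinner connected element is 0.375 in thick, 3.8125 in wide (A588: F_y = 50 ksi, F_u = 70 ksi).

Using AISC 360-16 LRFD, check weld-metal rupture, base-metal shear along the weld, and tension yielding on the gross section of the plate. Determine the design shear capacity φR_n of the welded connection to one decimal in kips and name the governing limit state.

Weld metal: throat = 0.707×0.375 = 0.26513 in, L = 2×5.5625 = 11.125 in. φR_n = 0.75 × 0.6 × 70 × 0.26513 × 11.125 = 92.9 kips.
Base metal shear (0.375 in plate): yield φR_n = 1.0×0.6×50×0.375×11.125 = 125.2 kips; rupture φR_n = 0.75×0.6×70×0.375×11.125 = 131.4 kips; take 125.2 kips (yield).
Tension yield (gross): A_g = 3.8125×0.375 = 1.4297 in². φR_n = 0.90 × 50 × 1.4297 = 64.3 kips.
Governing: min(92.9, 125.2, 64.3) = 64.3 kips → gross-section yield.

64.3 kips (gross-section yield governs)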